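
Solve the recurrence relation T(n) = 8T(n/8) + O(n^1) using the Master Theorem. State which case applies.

Master Theorem for T(n) = 8T(n/8) + O(n^1):

a = 8, b = 8, c = 1
log_b(a) = log_8(8) = 1.0000

Case 2: c = 1 = log_8(8) = 1.0000
T(n) = O(n^1 log n) = O(n log n)

For T(n) = 8T(n/8) + O(n^1): log_8(8) = 1.0000. This is Case 2 of the Master Theorem (c = log_b(a), equal work at all levels), giving O(n log n).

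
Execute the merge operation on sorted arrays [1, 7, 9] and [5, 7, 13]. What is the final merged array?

Merging process:

Compare 1 vs 5: take 1 from left. Merged: [1]
Compare 7 vs 5: take 5 from right. Merged: [1, 5]
Compare 7 vs 7: take 7 from left. Merged: [1, 5, 7]
Compare 9 vs 7: take 7 from right. Merged: [1, 5, 7, 7]
Compare 9 vs 13: take 9 from left. Merged: [1, 5, 7, 7, 9]
Append remaining from right: [13]. Merged: [1, 5, 7, 7, 9, 13]

Final merged array: [1, 5, 7, 7, 9, 13]
Total comparisons: 5

The merged array is [1, 5, 7, 7, 9, 13], requiring 5 comparisons. The merge step runs in O(n) time where n is the total number of elements.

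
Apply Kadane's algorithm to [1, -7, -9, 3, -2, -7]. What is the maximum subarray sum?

Using Kadane's algorithm on [1, -7, -9, 3, -2, -7]:

Scanning through the array:
Position 1 (value -7): max_ending_here = -6, max_so_far = 1
Position 2 (value -9): max_ending_here = -9, max_so_far = 1
Position 3 (value 3): max_ending_here = 3, max_so_far = 3
Position 4 (value -2): max_ending_here = 1, max_so_far = 3
Position 5 (value -7): max_ending_here = -6, max_so_far = 3

Maximum subarray: [3]
Maximum sum: 3

The maximum subarray is [3] with sum 3. This subarray runs from index 3 to index 3.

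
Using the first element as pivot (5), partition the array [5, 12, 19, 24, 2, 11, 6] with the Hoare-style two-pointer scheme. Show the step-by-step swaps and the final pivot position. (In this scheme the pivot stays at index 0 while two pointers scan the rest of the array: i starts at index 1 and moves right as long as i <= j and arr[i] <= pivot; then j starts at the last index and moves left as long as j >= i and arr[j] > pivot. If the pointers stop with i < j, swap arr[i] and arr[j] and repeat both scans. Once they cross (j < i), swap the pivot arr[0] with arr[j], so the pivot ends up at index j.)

Hoare-style two-pointer partition with pivot = 5:

Initial array: [5, 12, 19, 24, 2, 11, 6]

Pointers start at i = 1, j = 6.
i stops at index 1 (arr[1]=12 > 5), j stops at index 4 (arr[4]=2 <= 5): swap arr[1] and arr[4], array becomes [5, 2, 19, 24, 12, 11, 6]
i ends at 2, j ends at 1: the pointers have crossed (j < i), so scanning stops.

Swap pivot arr[0] with arr[1] to place pivot at position 1: [2, 5, 19, 24, 12, 11, 6]
Pivot position: 1

After partitioning with pivot 5, the array becomes [2, 5, 19, 24, 12, 11, 6]. The pivot is placed at index 1. All elements to the left of the pivot are <= 5, and all elements to the right are > 5.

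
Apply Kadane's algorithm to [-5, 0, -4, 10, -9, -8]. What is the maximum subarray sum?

Using Kadane's algorithm on [-5, 0, -4, 10, -9, -8]:

Scanning through the array:
Position 1 (value 0): max_ending_here = 0, max_so_far = 0
Position 2 (value -4): max_ending_here = -4, max_so_far = 0
Position 3 (value 10): max_ending_here = 10, max_so_far = 10
Position 4 (value -9): max_ending_here = 1, max_so_far = 10
Position 5 (value -8): max_ending_here = -7, max_so_far = 10

Maximum subarray: [10]
Maximum sum: 10

The maximum subarray is [10] with sum 10. This subarray runs from index 3 to index 3.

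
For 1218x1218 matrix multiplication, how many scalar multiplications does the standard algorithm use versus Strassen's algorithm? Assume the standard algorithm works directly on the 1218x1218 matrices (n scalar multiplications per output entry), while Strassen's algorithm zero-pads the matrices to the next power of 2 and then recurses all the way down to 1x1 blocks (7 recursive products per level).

Matrix multiplication for 1218x1218 matrices:

Strassen's algorithm requires power-of-2 dimensions. Pad 1218x1218 to 2048x2048 (next power of 2).

Standard algorithm: 1218^3 = 1806932232 multiplications
Strassen's algorithm: 7^(log2(2048)) = 7^11 = 1977326743 multiplications
Difference: 1806932232 - 1977326743 = -170394511 (Strassen uses MORE here due to padding overhead — for small or just-over-power-of-2 n, padding can outweigh the per-level savings)

Standard: 1806932232 multiplications (1218^3). Strassen: 1977326743 multiplications (7^11, after padding to 2048x2048). Strassen reduces 8 recursive multiplications to 7 at each level.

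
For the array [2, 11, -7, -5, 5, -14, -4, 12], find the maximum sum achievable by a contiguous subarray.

Using Kadane's algorithm on [2, 11, -7, -5, 5, -14, -4, 12]:

Scanning through the array:
Position 1 (value 11): max_ending_here = 13, max_so_far = 13
Position 2 (value -7): max_ending_here = 6, max_so_far = 13
Position 3 (value -5): max_ending_here = 1, max_so_far = 13
Position 4 (value 5): max_ending_here = 6, max_so_far = 13
Position 5 (value -14): max_ending_here = -8, max_so_far = 13
Position 6 (value -4): max_ending_here = -4, max_so_far = 13
Position 7 (value 12): max_ending_here = 12, max_so_far = 13

Maximum subarray: [2, 11]
Maximum sum: 13

The maximum subarray is [2, 11] with sum 13. This subarray runs from index 0 to index 1.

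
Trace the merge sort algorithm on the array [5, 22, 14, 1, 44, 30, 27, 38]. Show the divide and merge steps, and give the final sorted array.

Merge sort trace:

Split: [5, 22, 14, 1, 44, 30, 27, 38] -> [5, 22, 14, 1] and [44, 30, 27, 38]
  Split: [5, 22, 14, 1] -> [5, 22] and [14, 1]
    Split: [5, 22] -> [5] and [22]
    Merge: [5] + [22] -> [5, 22]
    Split: [14, 1] -> [14] and [1]
    Merge: [14] + [1] -> [1, 14]
  Merge: [5, 22] + [1, 14] -> [1, 5, 14, 22]
  Split: [44, 30, 27, 38] -> [44, 30] and [27, 38]
    Split: [44, 30] -> [44] and [30]
    Merge: [44] + [30] -> [30, 44]
    Split: [27, 38] -> [27] and [38]
    Merge: [27] + [38] -> [27, 38]
  Merge: [30, 44] + [27, 38] -> [27, 30, 38, 44]
Merge: [1, 5, 14, 22] + [27, 30, 38, 44] -> [1, 5, 14, 22, 27, 30, 38, 44]

Final sorted array: [1, 5, 14, 22, 27, 30, 38, 44]

The merge sort proceeds by recursively splitting the array and merging sorted halves.
After all merges, the sorted array is [1, 5, 14, 22, 27, 30, 38, 44].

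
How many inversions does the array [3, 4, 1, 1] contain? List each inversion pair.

Finding inversions in [3, 4, 1, 1]:

(0, 2): arr[0]=3 > arr[2]=1
(0, 3): arr[0]=3 > arr[3]=1
(1, 2): arr[1]=4 > arr[2]=1
(1, 3): arr[1]=4 > arr[3]=1

Total inversions: 4

The array has 4 inversion(s): (0,2), (0,3), (1,2), (1,3). Each pair (i,j) satisfies i < j and arr[i] > arr[j].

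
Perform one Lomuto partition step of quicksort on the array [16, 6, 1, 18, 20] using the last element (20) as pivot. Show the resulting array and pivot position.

Lomuto partition with pivot = 20:

Initial array: [16, 6, 1, 18, 20]

arr[0]=16 <= 20: swap with position 0, array becomes [16, 6, 1, 18, 20]
arr[1]=6 <= 20: swap with position 1, array becomes [16, 6, 1, 18, 20]
arr[2]=1 <= 20: swap with position 2, array becomes [16, 6, 1, 18, 20]
arr[3]=18 <= 20: swap with position 3, array becomes [16, 6, 1, 18, 20]

Place pivot at position 4: [16, 6, 1, 18, 20]
Pivot position: 4

After partitioning with pivot 20, the array becomes [16, 6, 1, 18, 20]. The pivot is placed at index 4. All elements to the left of the pivot are <= 20, and all elements to the right are > 20.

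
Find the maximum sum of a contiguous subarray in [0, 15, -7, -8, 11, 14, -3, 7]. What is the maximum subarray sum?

Using Kadane's algorithm on [0, 15, -7, -8, 11, 14, -3, 7]:

Scanning through the array:
Position 1 (value 15): max_ending_here = 15, max_so_far = 15
Position 2 (value -7): max_ending_here = 8, max_so_far = 15
Position 3 (value -8): max_ending_here = 0, max_so_far = 15
Position 4 (value 11): max_ending_here = 11, max_so_far = 15
Position 5 (value 14): max_ending_here = 25, max_so_far = 25
Position 6 (value -3): max_ending_here = 22, max_so_far = 25
Position 7 (value 7): max_ending_here = 29, max_so_far = 29

Maximum subarray: [0, 15, -7, -8, 11, 14, -3, 7]
Maximum sum: 29

The maximum subarray is [0, 15, -7, -8, 11, 14, -3, 7] with sum 29. This subarray runs from index 0 to index 7.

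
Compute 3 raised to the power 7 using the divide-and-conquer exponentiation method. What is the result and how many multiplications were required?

Computing 3^7 by squaring (build up from 3^1; each line after the first costs one multiplication):

3^1 = 3
3^2 = (3^1)^2 = 3^2 = 9
3^3 = 3 * 3^2 = 3 * 9 = 27
3^6 = (3^3)^2 = 27^2 = 729
3^7 = 3 * 3^6 = 3 * 729 = 2187

Result: 2187
Multiplications needed: 4 (4 lines after 3^1)

3^7 = 2187. Using exponentiation by squaring, this requires 4 multiplications. The key idea: if the exponent is even, square the half-power; if odd, multiply by the base once.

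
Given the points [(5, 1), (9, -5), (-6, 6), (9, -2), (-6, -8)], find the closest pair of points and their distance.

Computing all pairwise distances among 5 points:

d((5, 1), (9, -5)) = 7.2111
d((5, 1), (-6, 6)) = 12.083
d((5, 1), (9, -2)) = 5.0
d((5, 1), (-6, -8)) = 14.2127
d((9, -5), (-6, 6)) = 18.6011
d((9, -5), (9, -2)) = 3.0 <-- minimum
d((9, -5), (-6, -8)) = 15.2971
d((-6, 6), (9, -2)) = 17.0
d((-6, 6), (-6, -8)) = 14.0
d((9, -2), (-6, -8)) = 16.1555

Closest pair: (9, -5) and (9, -2) with distance 3.0

The closest pair is (9, -5) and (9, -2) with Euclidean distance 3.0. For 5 points, brute-force pairwise comparison is shown above. For large n, the divide-and-conquer algorithm (sort by x, recurse on halves, check the dividing strip) achieves O(n log n).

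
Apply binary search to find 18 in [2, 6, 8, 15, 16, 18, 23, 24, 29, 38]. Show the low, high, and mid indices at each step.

Binary search for 18 in [2, 6, 8, 15, 16, 18, 23, 24, 29, 38]:

lo=0, hi=9, mid=4, arr[mid]=16 -> 16 < 18, search right half
lo=5, hi=9, mid=7, arr[mid]=24 -> 24 > 18, search left half
lo=5, hi=6, mid=5, arr[mid]=18 -> Found target at index 5!

Binary search finds 18 at index 5 after 3 comparisons. The search repeatedly halves the search space by comparing with the middle element.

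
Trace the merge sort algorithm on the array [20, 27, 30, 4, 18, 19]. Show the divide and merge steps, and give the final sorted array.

Merge sort trace:

Split: [20, 27, 30, 4, 18, 19] -> [20, 27, 30] and [4, 18, 19]
  Split: [20, 27, 30] -> [20] and [27, 30]
    Split: [27, 30] -> [27] and [30]
    Merge: [27] + [30] -> [27, 30]
  Merge: [20] + [27, 30] -> [20, 27, 30]
  Split: [4, 18, 19] -> [4] and [18, 19]
    Split: [18, 19] -> [18] and [19]
    Merge: [18] + [19] -> [18, 19]
  Merge: [4] + [18, 19] -> [4, 18, 19]
Merge: [20, 27, 30] + [4, 18, 19] -> [4, 18, 19, 20, 27, 30]

Final sorted array: [4, 18, 19, 20, 27, 30]

The merge sort proceeds by recursively splitting the array and merging sorted halves.
After all merges, the sorted array is [4, 18, 19, 20, 27, 30].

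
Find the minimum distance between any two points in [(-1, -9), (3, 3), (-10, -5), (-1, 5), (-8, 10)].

Computing all pairwise distances among 5 points:

d((-1, -9), (3, 3)) = 12.6491
d((-1, -9), (-10, -5)) = 9.8489
d((-1, -9), (-1, 5)) = 14.0
d((-1, -9), (-8, 10)) = 20.2485
d((3, 3), (-10, -5)) = 15.2643
d((3, 3), (-1, 5)) = 4.4721 <-- minimum
d((3, 3), (-8, 10)) = 13.0384
d((-10, -5), (-1, 5)) = 13.4536
d((-10, -5), (-8, 10)) = 15.1327
d((-1, 5), (-8, 10)) = 8.6023

Closest pair: (3, 3) and (-1, 5) with distance 4.4721

The closest pair is (3, 3) and (-1, 5) with Euclidean distance 4.4721. For 5 points, brute-force pairwise comparison is shown above. For large n, the divide-and-conquer algorithm (sort by x, recurse on halves, check the dividing strip) achieves O(n log n).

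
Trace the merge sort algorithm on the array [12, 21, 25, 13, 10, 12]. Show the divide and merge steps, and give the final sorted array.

Merge sort trace:

Split: [12, 21, 25, 13, 10, 12] -> [12, 21, 25] and [13, 10, 12]
  Split: [12, 21, 25] -> [12] and [21, 25]
    Split: [21, 25] -> [21] and [25]
    Merge: [21] + [25] -> [21, 25]
  Merge: [12] + [21, 25] -> [12, 21, 25]
  Split: [13, 10, 12] -> [13] and [10, 12]
    Split: [10, 12] -> [10] and [12]
    Merge: [10] + [12] -> [10, 12]
  Merge: [13] + [10, 12] -> [10, 12, 13]
Merge: [12, 21, 25] + [10, 12, 13] -> [10, 12, 12, 13, 21, 25]

Final sorted array: [10, 12, 12, 13, 21, 25]

The merge sort proceeds by recursively splitting the array and merging sorted halves.
After all merges, the sorted array is [10, 12, 12, 13, 21, 25].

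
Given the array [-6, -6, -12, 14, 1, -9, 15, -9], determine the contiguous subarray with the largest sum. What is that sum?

Using Kadane's algorithm on [-6, -6, -12, 14, 1, -9, 15, -9]:

Scanning through the array:
Position 1 (value -6): max_ending_here = -6, max_so_far = -6
Position 2 (value -12): max_ending_here = -12, max_so_far = -6
Position 3 (value 14): max_ending_here = 14, max_so_far = 14
Position 4 (value 1): max_ending_here = 15, max_so_far = 15
Position 5 (value -9): max_ending_here = 6, max_so_far = 15
Position 6 (value 15): max_ending_here = 21, max_so_far = 21
Position 7 (value -9): max_ending_here = 12, max_so_far = 21

Maximum subarray: [14, 1, -9, 15]
Maximum sum: 21

The maximum subarray is [14, 1, -9, 15] with sum 21. This subarray runs from index 3 to index 6.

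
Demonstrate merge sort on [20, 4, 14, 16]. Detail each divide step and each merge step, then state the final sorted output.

Merge sort trace:

Split: [20, 4, 14, 16] -> [20, 4] and [14, 16]
  Split: [20, 4] -> [20] and [4]
  Merge: [20] + [4] -> [4, 20]
  Split: [14, 16] -> [14] and [16]
  Merge: [14] + [16] -> [14, 16]
Merge: [4, 20] + [14, 16] -> [4, 14, 16, 20]

Final sorted array: [4, 14, 16, 20]

The merge sort proceeds by recursively splitting the array and merging sorted halves.
After all merges, the sorted array is [4, 14, 16, 20].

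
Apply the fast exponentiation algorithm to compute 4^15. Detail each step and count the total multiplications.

Computing 4^15 by squaring (build up from 4^1; each line after the first costs one multiplication):

4^1 = 4
4^2 = (4^1)^2 = 4^2 = 16
4^3 = 4 * 4^2 = 4 * 16 = 64
4^6 = (4^3)^2 = 64^2 = 4096
4^7 = 4 * 4^6 = 4 * 4096 = 16384
4^14 = (4^7)^2 = 16384^2 = 268435456
4^15 = 4 * 4^14 = 4 * 268435456 = 1073741824

Result: 1073741824
Multiplications needed: 6 (6 lines after 4^1)

4^15 = 1073741824. Using exponentiation by squaring, this requires 6 multiplications. The key idea: if the exponent is even, square the half-power; if odd, multiply by the base once.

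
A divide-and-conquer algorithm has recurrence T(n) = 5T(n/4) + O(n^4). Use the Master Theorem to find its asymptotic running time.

Master Theorem for T(n) = 5T(n/4) + O(n^4):

a = 5, b = 4, c = 4
log_b(a) = log_4(5) = 1.1610

Case 3: c = 4 > log_4(5) = 1.1610
T(n) = O(n^4) = O(n^4)

For T(n) = 5T(n/4) + O(n^4): log_4(5) = 1.1610. This is Case 3 of the Master Theorem (c > log_b(a), work dominated by root), giving O(n^4).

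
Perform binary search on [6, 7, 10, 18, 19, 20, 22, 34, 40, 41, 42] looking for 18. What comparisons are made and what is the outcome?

Binary search for 18 in [6, 7, 10, 18, 19, 20, 22, 34, 40, 41, 42]:

lo=0, hi=10, mid=5, arr[mid]=20 -> 20 > 18, search left half
lo=0, hi=4, mid=2, arr[mid]=10 -> 10 < 18, search right half
lo=3, hi=4, mid=3, arr[mid]=18 -> Found target at index 3!

Binary search finds 18 at index 3 after 3 comparisons. The search repeatedly halves the search space by comparing with the middle element.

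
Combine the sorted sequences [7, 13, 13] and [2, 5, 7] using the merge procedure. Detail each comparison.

Merging process:

Compare 7 vs 2: take 2 from right. Merged: [2]
Compare 7 vs 5: take 5 from right. Merged: [2, 5]
Compare 7 vs 7: take 7 from left. Merged: [2, 5, 7]
Compare 13 vs 7: take 7 from right. Merged: [2, 5, 7, 7]
Append remaining from left: [13, 13]. Merged: [2, 5, 7, 7, 13, 13]

Final merged array: [2, 5, 7, 7, 13, 13]
Total comparisons: 4

The merged array is [2, 5, 7, 7, 13, 13], requiring 4 comparisons. The merge step runs in O(n) time where n is the total number of elements.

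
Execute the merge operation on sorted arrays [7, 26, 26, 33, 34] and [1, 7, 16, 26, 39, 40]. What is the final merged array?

Merging process:

Compare 7 vs 1: take 1 from right. Merged: [1]
Compare 7 vs 7: take 7 from left. Merged: [1, 7]
Compare 26 vs 7: take 7 from right. Merged: [1, 7, 7]
Compare 26 vs 16: take 16 from right. Merged: [1, 7, 7, 16]
Compare 26 vs 26: take 26 from left. Merged: [1, 7, 7, 16, 26]
Compare 26 vs 26: take 26 from left. Merged: [1, 7, 7, 16, 26, 26]
Compare 33 vs 26: take 26 from right. Merged: [1, 7, 7, 16, 26, 26, 26]
Compare 33 vs 39: take 33 from left. Merged: [1, 7, 7, 16, 26, 26, 26, 33]
Compare 34 vs 39: take 34 from left. Merged: [1, 7, 7, 16, 26, 26, 26, 33, 34]
Append remaining from right: [39, 40]. Merged: [1, 7, 7, 16, 26, 26, 26, 33, 34, 39, 40]

Final merged array: [1, 7, 7, 16, 26, 26, 26, 33, 34, 39, 40]
Total comparisons: 9

The merged array is [1, 7, 7, 16, 26, 26, 26, 33, 34, 39, 40], requiring 9 comparisons. The merge step runs in O(n) time where n is the total number of elements.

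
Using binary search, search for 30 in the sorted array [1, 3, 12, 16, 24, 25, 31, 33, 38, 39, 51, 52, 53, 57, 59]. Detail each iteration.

Binary search for 30 in [1, 3, 12, 16, 24, 25, 31, 33, 38, 39, 51, 52, 53, 57, 59]:

lo=0, hi=14, mid=7, arr[mid]=33 -> 33 > 30, search left half
lo=0, hi=6, mid=3, arr[mid]=16 -> 16 < 30, search right half
lo=4, hi=6, mid=5, arr[mid]=25 -> 25 < 30, search right half
lo=6, hi=6, mid=6, arr[mid]=31 -> 31 > 30, search left half
lo=6 > hi=5, target 30 not found

Binary search determines that 30 is not in the array after 4 comparisons. The search space was exhausted without finding the target.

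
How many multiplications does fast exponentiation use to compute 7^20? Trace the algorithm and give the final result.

Computing 7^20 by squaring (build up from 7^1; each line after the first costs one multiplication):

7^1 = 7
7^2 = (7^1)^2 = 7^2 = 49
7^4 = (7^2)^2 = 49^2 = 2401
7^5 = 7 * 7^4 = 7 * 2401 = 16807
7^10 = (7^5)^2 = 16807^2 = 282475249
7^20 = (7^10)^2 = 282475249^2 = 79792266297612001

Result: 79792266297612001
Multiplications needed: 5 (5 lines after 7^1)

7^20 = 79792266297612001. Using exponentiation by squaring, this requires 5 multiplications. The key idea: if the exponent is even, square the half-power; if odd, multiply by the base once.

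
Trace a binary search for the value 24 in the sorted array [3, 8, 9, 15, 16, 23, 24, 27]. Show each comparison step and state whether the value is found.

Binary search for 24 in [3, 8, 9, 15, 16, 23, 24, 27]:

lo=0, hi=7, mid=3, arr[mid]=15 -> 15 < 24, search right half
lo=4, hi=7, mid=5, arr[mid]=23 -> 23 < 24, search right half
lo=6, hi=7, mid=6, arr[mid]=24 -> Found target at index 6!

Binary search finds 24 at index 6 after 3 comparisons. The search repeatedly halves the search space by comparing with the middle element.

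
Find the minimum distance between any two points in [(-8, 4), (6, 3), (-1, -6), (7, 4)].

Computing all pairwise distances among 4 points:

d((-8, 4), (6, 3)) = 14.0357
d((-8, 4), (-1, -6)) = 12.2066
d((-8, 4), (7, 4)) = 15.0
d((6, 3), (-1, -6)) = 11.4018
d((6, 3), (7, 4)) = 1.4142 <-- minimum
d((-1, -6), (7, 4)) = 12.8062

Closest pair: (6, 3) and (7, 4) with distance 1.4142

The closest pair is (6, 3) and (7, 4) with Euclidean distance 1.4142. For 4 points, brute-force pairwise comparison is shown above. For large n, the divide-and-conquer algorithm (sort by x, recurse on halves, check the dividing strip) achieves O(n log n).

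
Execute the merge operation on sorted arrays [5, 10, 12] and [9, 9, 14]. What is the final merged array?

Merging process:

Compare 5 vs 9: take 5 from left. Merged: [5]
Compare 10 vs 9: take 9 from right. Merged: [5, 9]
Compare 10 vs 9: take 9 from right. Merged: [5, 9, 9]
Compare 10 vs 14: take 10 from left. Merged: [5, 9, 9, 10]
Compare 12 vs 14: take 12 from left. Merged: [5, 9, 9, 10, 12]
Append remaining from right: [14]. Merged: [5, 9, 9, 10, 12, 14]

Final merged array: [5, 9, 9, 10, 12, 14]
Total comparisons: 5

The merged array is [5, 9, 9, 10, 12, 14], requiring 5 comparisons. The merge step runs in O(n) time where n is the total number of elements.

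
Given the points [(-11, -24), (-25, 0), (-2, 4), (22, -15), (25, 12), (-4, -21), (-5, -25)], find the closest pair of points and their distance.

Computing all pairwise distances among 7 points:

d((-11, -24), (-25, 0)) = 27.7849
d((-11, -24), (-2, 4)) = 29.4109
d((-11, -24), (22, -15)) = 34.2053
d((-11, -24), (25, 12)) = 50.9117
d((-11, -24), (-4, -21)) = 7.6158
d((-11, -24), (-5, -25)) = 6.0828
d((-25, 0), (-2, 4)) = 23.3452
d((-25, 0), (22, -15)) = 49.3356
d((-25, 0), (25, 12)) = 51.4198
d((-25, 0), (-4, -21)) = 29.6985
d((-25, 0), (-5, -25)) = 32.0156
d((-2, 4), (22, -15)) = 30.6105
d((-2, 4), (25, 12)) = 28.1603
d((-2, 4), (-4, -21)) = 25.0799
d((-2, 4), (-5, -25)) = 29.1548
d((22, -15), (25, 12)) = 27.1662
d((22, -15), (-4, -21)) = 26.6833
d((22, -15), (-5, -25)) = 28.7924
d((25, 12), (-4, -21)) = 43.9318
d((25, 12), (-5, -25)) = 47.634
d((-4, -21), (-5, -25)) = 4.1231 <-- minimum

Closest pair: (-4, -21) and (-5, -25) with distance 4.1231

The closest pair is (-4, -21) and (-5, -25) with Euclidean distance 4.1231. For 7 points, brute-force pairwise comparison is shown above. For large n, the divide-and-conquer algorithm (sort by x, recurse on halves, check the dividing strip) achieves O(n log n).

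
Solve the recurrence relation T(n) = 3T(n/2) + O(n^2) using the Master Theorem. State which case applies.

Master Theorem for T(n) = 3T(n/2) + O(n^2):

a = 3, b = 2, c = 2
log_b(a) = log_2(3) = 1.5850

Case 3: c = 2 > log_2(3) = 1.5850
T(n) = O(n^2) = O(n^2)

For T(n) = 3T(n/2) + O(n^2): log_2(3) = 1.5850. This is Case 3 of the Master Theorem (c > log_b(a), work dominated by root), giving O(n^2).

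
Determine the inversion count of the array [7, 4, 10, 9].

Finding inversions in [7, 4, 10, 9]:

(0, 1): arr[0]=7 > arr[1]=4
(2, 3): arr[2]=10 > arr[3]=9

Total inversions: 2

The array has 2 inversion(s): (0,1), (2,3). Each pair (i,j) satisfies i < j and arr[i] > arr[j].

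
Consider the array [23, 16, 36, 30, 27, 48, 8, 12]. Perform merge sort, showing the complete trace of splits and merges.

Merge sort trace:

Split: [23, 16, 36, 30, 27, 48, 8, 12] -> [23, 16, 36, 30] and [27, 48, 8, 12]
  Split: [23, 16, 36, 30] -> [23, 16] and [36, 30]
    Split: [23, 16] -> [23] and [16]
    Merge: [23] + [16] -> [16, 23]
    Split: [36, 30] -> [36] and [30]
    Merge: [36] + [30] -> [30, 36]
  Merge: [16, 23] + [30, 36] -> [16, 23, 30, 36]
  Split: [27, 48, 8, 12] -> [27, 48] and [8, 12]
    Split: [27, 48] -> [27] and [48]
    Merge: [27] + [48] -> [27, 48]
    Split: [8, 12] -> [8] and [12]
    Merge: [8] + [12] -> [8, 12]
  Merge: [27, 48] + [8, 12] -> [8, 12, 27, 48]
Merge: [16, 23, 30, 36] + [8, 12, 27, 48] -> [8, 12, 16, 23, 27, 30, 36, 48]

Final sorted array: [8, 12, 16, 23, 27, 30, 36, 48]

The merge sort proceeds by recursively splitting the array and merging sorted halves.
After all merges, the sorted array is [8, 12, 16, 23, 27, 30, 36, 48].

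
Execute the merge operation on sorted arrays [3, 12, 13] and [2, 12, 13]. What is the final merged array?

Merging process:

Compare 3 vs 2: take 2 from right. Merged: [2]
Compare 3 vs 12: take 3 from left. Merged: [2, 3]
Compare 12 vs 12: take 12 from left. Merged: [2, 3, 12]
Compare 13 vs 12: take 12 from right. Merged: [2, 3, 12, 12]
Compare 13 vs 13: take 13 from left. Merged: [2, 3, 12, 12, 13]
Append remaining from right: [13]. Merged: [2, 3, 12, 12, 13, 13]

Final merged array: [2, 3, 12, 12, 13, 13]
Total comparisons: 5

The merged array is [2, 3, 12, 12, 13, 13], requiring 5 comparisons. The merge step runs in O(n) time where n is the total number of elements.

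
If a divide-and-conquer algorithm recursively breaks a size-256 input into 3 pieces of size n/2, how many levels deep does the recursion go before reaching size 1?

For divide and conquer with division factor 2:

Problem sizes at each level:
Level 0: 256
Level 1: 128
Level 2: 64
Level 3: 32
Level 4: 16
Level 5: 8
Level 6: 4
Level 7: 2
Level 8: 1

The root is level 0 and the size-1 base case is level 8 (the tree spans levels 0 through 8, i.e. 9 levels counting the root), so the depth is the number of divisions: log_2(256) = 8

The recursion tree depth is log_2(256) = 8. At each level, the problem size is divided by 2, so it takes 8 divisions to reduce to a base case of size 1. The algorithm makes 3 recursive calls at each level.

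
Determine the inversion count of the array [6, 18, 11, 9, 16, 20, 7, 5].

Finding inversions in [6, 18, 11, 9, 16, 20, 7, 5]:

(0, 7): arr[0]=6 > arr[7]=5
(1, 2): arr[1]=18 > arr[2]=11
(1, 3): arr[1]=18 > arr[3]=9
(1, 4): arr[1]=18 > arr[4]=16
(1, 6): arr[1]=18 > arr[6]=7
(1, 7): arr[1]=18 > arr[7]=5
(2, 3): arr[2]=11 > arr[3]=9
(2, 6): arr[2]=11 > arr[6]=7
(2, 7): arr[2]=11 > arr[7]=5
(3, 6): arr[3]=9 > arr[6]=7
(3, 7): arr[3]=9 > arr[7]=5
(4, 6): arr[4]=16 > arr[6]=7
(4, 7): arr[4]=16 > arr[7]=5
(5, 6): arr[5]=20 > arr[6]=7
(5, 7): arr[5]=20 > arr[7]=5
(6, 7): arr[6]=7 > arr[7]=5

Total inversions: 16

The array has 16 inversion(s): (0,7), (1,2), (1,3), (1,4), (1,6), (1,7), (2,3), (2,6), (2,7), (3,6), (3,7), (4,6), (4,7), (5,6), (5,7), (6,7). Each pair (i,j) satisfies i < j and arr[i] > arr[j].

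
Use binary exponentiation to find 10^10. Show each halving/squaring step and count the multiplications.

Computing 10^10 by squaring (build up from 10^1; each line after the first costs one multiplication):

10^1 = 10
10^2 = (10^1)^2 = 10^2 = 100
10^4 = (10^2)^2 = 100^2 = 10000
10^5 = 10 * 10^4 = 10 * 10000 = 100000
10^10 = (10^5)^2 = 100000^2 = 10000000000

Result: 10000000000
Multiplications needed: 4 (4 lines after 10^1)

10^10 = 10000000000. Using exponentiation by squaring, this requires 4 multiplications. The key idea: if the exponent is even, square the half-power; if odd, multiply by the base once.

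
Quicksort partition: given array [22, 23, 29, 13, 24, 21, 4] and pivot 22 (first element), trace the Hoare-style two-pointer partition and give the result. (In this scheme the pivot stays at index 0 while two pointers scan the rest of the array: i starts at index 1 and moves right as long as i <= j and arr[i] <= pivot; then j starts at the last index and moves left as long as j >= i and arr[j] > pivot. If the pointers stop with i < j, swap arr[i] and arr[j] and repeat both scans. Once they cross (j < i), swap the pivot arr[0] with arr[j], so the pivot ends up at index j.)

Hoare-style two-pointer partition with pivot = 22:

Initial array: [22, 23, 29, 13, 24, 21, 4]

Pointers start at i = 1, j = 6.
i stops at index 1 (arr[1]=23 > 22), j stops at index 6 (arr[6]=4 <= 22): swap arr[1] and arr[6], array becomes [22, 4, 29, 13, 24, 21, 23]
i stops at index 2 (arr[2]=29 > 22), j stops at index 5 (arr[5]=21 <= 22): swap arr[2] and arr[5], array becomes [22, 4, 21, 13, 24, 29, 23]
i ends at 4, j ends at 3: the pointers have crossed (j < i), so scanning stops.

Swap pivot arr[0] with arr[3] to place pivot at position 3: [13, 4, 21, 22, 24, 29, 23]
Pivot position: 3

After partitioning with pivot 22, the array becomes [13, 4, 21, 22, 24, 29, 23]. The pivot is placed at index 3. All elements to the left of the pivot are <= 22, and all elements to the right are > 22.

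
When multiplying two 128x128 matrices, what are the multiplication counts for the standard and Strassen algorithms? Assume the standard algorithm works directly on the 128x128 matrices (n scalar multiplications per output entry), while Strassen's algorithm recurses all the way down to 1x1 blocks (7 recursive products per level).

Matrix multiplication for 128x128 matrices:

Standard algorithm: 128^3 = 2097152 multiplications
Strassen's algorithm: 7^(log2(128)) = 7^7 = 823543 multiplications
Savings: 2097152 - 823543 = 1273609 multiplications

Standard: 2097152 multiplications (128^3). Strassen: 823543 multiplications (7^7). Strassen reduces 8 recursive multiplications to 7 at each level.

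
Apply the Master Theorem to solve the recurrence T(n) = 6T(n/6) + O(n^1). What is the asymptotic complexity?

Master Theorem for T(n) = 6T(n/6) + O(n^1):

a = 6, b = 6, c = 1
log_b(a) = log_6(6) = 1.0000

Case 2: c = 1 = log_6(6) = 1.0000
T(n) = O(n^1 log n) = O(n log n)

For T(n) = 6T(n/6) + O(n^1): log_6(6) = 1.0000. This is Case 2 of the Master Theorem (c = log_b(a), equal work at all levels), giving O(n log n).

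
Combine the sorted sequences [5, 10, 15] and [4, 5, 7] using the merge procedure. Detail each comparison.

Merging process:

Compare 5 vs 4: take 4 from right. Merged: [4]
Compare 5 vs 5: take 5 from left. Merged: [4, 5]
Compare 10 vs 5: take 5 from right. Merged: [4, 5, 5]
Compare 10 vs 7: take 7 from right. Merged: [4, 5, 5, 7]
Append remaining from left: [10, 15]. Merged: [4, 5, 5, 7, 10, 15]

Final merged array: [4, 5, 5, 7, 10, 15]
Total comparisons: 4

The merged array is [4, 5, 5, 7, 10, 15], requiring 4 comparisons. The merge step runs in O(n) time where n is the total number of elements.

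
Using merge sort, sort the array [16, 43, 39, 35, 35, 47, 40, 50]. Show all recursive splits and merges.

Merge sort trace:

Split: [16, 43, 39, 35, 35, 47, 40, 50] -> [16, 43, 39, 35] and [35, 47, 40, 50]
  Split: [16, 43, 39, 35] -> [16, 43] and [39, 35]
    Split: [16, 43] -> [16] and [43]
    Merge: [16] + [43] -> [16, 43]
    Split: [39, 35] -> [39] and [35]
    Merge: [39] + [35] -> [35, 39]
  Merge: [16, 43] + [35, 39] -> [16, 35, 39, 43]
  Split: [35, 47, 40, 50] -> [35, 47] and [40, 50]
    Split: [35, 47] -> [35] and [47]
    Merge: [35] + [47] -> [35, 47]
    Split: [40, 50] -> [40] and [50]
    Merge: [40] + [50] -> [40, 50]
  Merge: [35, 47] + [40, 50] -> [35, 40, 47, 50]
Merge: [16, 35, 39, 43] + [35, 40, 47, 50] -> [16, 35, 35, 39, 40, 43, 47, 50]

Final sorted array: [16, 35, 35, 39, 40, 43, 47, 50]

The merge sort proceeds by recursively splitting the array and merging sorted halves.
After all merges, the sorted array is [16, 35, 35, 39, 40, 43, 47, 50].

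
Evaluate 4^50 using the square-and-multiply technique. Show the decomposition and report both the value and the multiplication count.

Computing 4^50 by squaring (build up from 4^1; each line after the first costs one multiplication):

4^1 = 4
4^2 = (4^1)^2 = 4^2 = 16
4^3 = 4 * 4^2 = 4 * 16 = 64
4^6 = (4^3)^2 = 64^2 = 4096
4^12 = (4^6)^2 = 4096^2 = 16777216
4^24 = (4^12)^2 = 16777216^2 = 281474976710656
4^25 = 4 * 4^24 = 4 * 281474976710656 = 1125899906842624
4^50 = (4^25)^2 = 1125899906842624^2 = 1267650600228229401496703205376

Result: 1267650600228229401496703205376
Multiplications needed: 7 (7 lines after 4^1)

4^50 = 1267650600228229401496703205376. Using exponentiation by squaring, this requires 7 multiplications. The key idea: if the exponent is even, square the half-power; if odd, multiply by the base once.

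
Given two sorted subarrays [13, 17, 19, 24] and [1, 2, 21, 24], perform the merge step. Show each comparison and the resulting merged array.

Merging process:

Compare 13 vs 1: take 1 from right. Merged: [1]
Compare 13 vs 2: take 2 from right. Merged: [1, 2]
Compare 13 vs 21: take 13 from left. Merged: [1, 2, 13]
Compare 17 vs 21: take 17 from left. Merged: [1, 2, 13, 17]
Compare 19 vs 21: take 19 from left. Merged: [1, 2, 13, 17, 19]
Compare 24 vs 21: take 21 from right. Merged: [1, 2, 13, 17, 19, 21]
Compare 24 vs 24: take 24 from left. Merged: [1, 2, 13, 17, 19, 21, 24]
Append remaining from right: [24]. Merged: [1, 2, 13, 17, 19, 21, 24, 24]

Final merged array: [1, 2, 13, 17, 19, 21, 24, 24]
Total comparisons: 7

The merged array is [1, 2, 13, 17, 19, 21, 24, 24], requiring 7 comparisons. The merge step runs in O(n) time where n is the total number of elements.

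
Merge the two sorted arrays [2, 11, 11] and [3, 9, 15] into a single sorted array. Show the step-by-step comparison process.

Merging process:

Compare 2 vs 3: take 2 from left. Merged: [2]
Compare 11 vs 3: take 3 from right. Merged: [2, 3]
Compare 11 vs 9: take 9 from right. Merged: [2, 3, 9]
Compare 11 vs 15: take 11 from left. Merged: [2, 3, 9, 11]
Compare 11 vs 15: take 11 from left. Merged: [2, 3, 9, 11, 11]
Append remaining from right: [15]. Merged: [2, 3, 9, 11, 11, 15]

Final merged array: [2, 3, 9, 11, 11, 15]
Total comparisons: 5

The merged array is [2, 3, 9, 11, 11, 15], requiring 5 comparisons. The merge step runs in O(n) time where n is the total number of elements.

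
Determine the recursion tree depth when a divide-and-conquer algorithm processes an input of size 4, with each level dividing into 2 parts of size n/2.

For divide and conquer with division factor 2:

Problem sizes at each level:
Level 0: 4
Level 1: 2
Level 2: 1

The root is level 0 and the size-1 base case is level 2 (the tree spans levels 0 through 2, i.e. 3 levels counting the root), so the depth is the number of divisions: log_2(4) = 2

The recursion tree depth is log_2(4) = 2. At each level, the problem size is divided by 2, so it takes 2 divisions to reduce to a base case of size 1. The algorithm makes 2 recursive calls at each level.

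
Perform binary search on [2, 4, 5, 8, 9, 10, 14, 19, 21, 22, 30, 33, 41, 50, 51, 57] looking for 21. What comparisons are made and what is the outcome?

Binary search for 21 in [2, 4, 5, 8, 9, 10, 14, 19, 21, 22, 30, 33, 41, 50, 51, 57]:

lo=0, hi=15, mid=7, arr[mid]=19 -> 19 < 21, search right half
lo=8, hi=15, mid=11, arr[mid]=33 -> 33 > 21, search left half
lo=8, hi=10, mid=9, arr[mid]=22 -> 22 > 21, search left half
lo=8, hi=8, mid=8, arr[mid]=21 -> Found target at index 8!

Binary search finds 21 at index 8 after 4 comparisons. The search repeatedly halves the search space by comparing with the middle element.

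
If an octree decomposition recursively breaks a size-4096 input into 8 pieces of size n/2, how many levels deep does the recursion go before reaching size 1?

For divide and conquer with division factor 2:

Problem sizes at each level:
Level 0: 4096
Level 1: 2048
Level 2: 1024
Level 3: 512
Level 4: 256
Level 5: 128
Level 6: 64
Level 7: 32
Level 8: 16
Level 9: 8
Level 10: 4
Level 11: 2
Level 12: 1

The root is level 0 and the size-1 base case is level 12 (the tree spans levels 0 through 12, i.e. 13 levels counting the root), so the depth is the number of divisions: log_2(4096) = 12

The recursion tree depth is log_2(4096) = 12. At each level, the problem size is divided by 2, so it takes 12 divisions to reduce to a base case of size 1. The algorithm makes 8 recursive calls at each level.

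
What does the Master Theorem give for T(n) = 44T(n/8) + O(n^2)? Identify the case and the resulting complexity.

Master Theorem for T(n) = 44T(n/8) + O(n^2):

a = 44, b = 8, c = 2
log_b(a) = log_8(44) = 1.8198

Case 3: c = 2 > log_8(44) = 1.8198
T(n) = O(n^2) = O(n^2)

For T(n) = 44T(n/8) + O(n^2): log_8(44) = 1.8198. This is Case 3 of the Master Theorem (c > log_b(a), work dominated by root), giving O(n^2).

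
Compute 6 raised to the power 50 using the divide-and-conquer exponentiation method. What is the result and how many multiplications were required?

Computing 6^50 by squaring (build up from 6^1; each line after the first costs one multiplication):

6^1 = 6
6^2 = (6^1)^2 = 6^2 = 36
6^3 = 6 * 6^2 = 6 * 36 = 216
6^6 = (6^3)^2 = 216^2 = 46656
6^12 = (6^6)^2 = 46656^2 = 2176782336
6^24 = (6^12)^2 = 2176782336^2 = 4738381338321616896
6^25 = 6 * 6^24 = 6 * 4738381338321616896 = 28430288029929701376
6^50 = (6^25)^2 = 28430288029929701376^2 = 808281277464764060643139600456536293376

Result: 808281277464764060643139600456536293376
Multiplications needed: 7 (7 lines after 6^1)

6^50 = 808281277464764060643139600456536293376. Using exponentiation by squaring, this requires 7 multiplications. The key idea: if the exponent is even, square the half-power; if odd, multiply by the base once.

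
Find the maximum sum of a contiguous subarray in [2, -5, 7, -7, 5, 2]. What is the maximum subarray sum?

Using Kadane's algorithm on [2, -5, 7, -7, 5, 2]:

Scanning through the array:
Position 1 (value -5): max_ending_here = -3, max_so_far = 2
Position 2 (value 7): max_ending_here = 7, max_so_far = 7
Position 3 (value -7): max_ending_here = 0, max_so_far = 7
Position 4 (value 5): max_ending_here = 5, max_so_far = 7
Position 5 (value 2): max_ending_here = 7, max_so_far = 7

Maximum subarray: [7]
Maximum sum: 7

The maximum subarray is [7] with sum 7. This subarray runs from index 2 to index 2.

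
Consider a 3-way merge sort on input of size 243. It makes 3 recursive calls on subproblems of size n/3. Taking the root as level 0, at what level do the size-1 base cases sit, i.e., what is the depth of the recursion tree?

For divide and conquer with division factor 3:

Problem sizes at each level:
Level 0: 243
Level 1: 81
Level 2: 27
Level 3: 9
Level 4: 3
Level 5: 1

The root is level 0 and the size-1 base case is level 5 (the tree spans levels 0 through 5, i.e. 6 levels counting the root), so the depth is the number of divisions: log_3(243) = 5

The recursion tree depth is log_3(243) = 5. At each level, the problem size is divided by 3, so it takes 5 divisions to reduce to a base case of size 1. The algorithm makes 3 recursive calls at each level.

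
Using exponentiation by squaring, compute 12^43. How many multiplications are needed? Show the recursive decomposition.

Computing 12^43 by squaring (build up from 12^1; each line after the first costs one multiplication):

12^1 = 12
12^2 = (12^1)^2 = 12^2 = 144
12^4 = (12^2)^2 = 144^2 = 20736
12^5 = 12 * 12^4 = 12 * 20736 = 248832
12^10 = (12^5)^2 = 248832^2 = 61917364224
12^20 = (12^10)^2 = 61917364224^2 = 3833759992447475122176
12^21 = 12 * 12^20 = 12 * 3833759992447475122176 = 46005119909369701466112
12^42 = (12^21)^2 = 46005119909369701466112^2 = 2116471057875484488839167999221661362284396544
12^43 = 12 * 12^42 = 12 * 2116471057875484488839167999221661362284396544 = 25397652694505813866070015990659936347412758528

Result: 25397652694505813866070015990659936347412758528
Multiplications needed: 8 (8 lines after 12^1)

12^43 = 25397652694505813866070015990659936347412758528. Using exponentiation by squaring, this requires 8 multiplications. The key idea: if the exponent is even, square the half-power; if odd, multiply by the base once.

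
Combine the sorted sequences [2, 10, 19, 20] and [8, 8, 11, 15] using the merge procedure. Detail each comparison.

Merging process:

Compare 2 vs 8: take 2 from left. Merged: [2]
Compare 10 vs 8: take 8 from right. Merged: [2, 8]
Compare 10 vs 8: take 8 from right. Merged: [2, 8, 8]
Compare 10 vs 11: take 10 from left. Merged: [2, 8, 8, 10]
Compare 19 vs 11: take 11 from right. Merged: [2, 8, 8, 10, 11]
Compare 19 vs 15: take 15 from right. Merged: [2, 8, 8, 10, 11, 15]
Append remaining from left: [19, 20]. Merged: [2, 8, 8, 10, 11, 15, 19, 20]

Final merged array: [2, 8, 8, 10, 11, 15, 19, 20]
Total comparisons: 6

The merged array is [2, 8, 8, 10, 11, 15, 19, 20], requiring 6 comparisons. The merge step runs in O(n) time where n is the total number of elements.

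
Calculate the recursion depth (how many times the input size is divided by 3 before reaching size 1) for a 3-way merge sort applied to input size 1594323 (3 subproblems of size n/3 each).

For divide and conquer with division factor 3:

Problem sizes at each level:
Level 0: 1594323
Level 1: 531441
Level 2: 177147
Level 3: 59049
Level 4: 19683
Level 5: 6561
Level 6: 2187
Level 7: 729
Level 8: 243
Level 9: 81
Level 10: 27
Level 11: 9
Level 12: 3
Level 13: 1

The root is level 0 and the size-1 base case is level 13 (the tree spans levels 0 through 13, i.e. 14 levels counting the root), so the depth is the number of divisions: log_3(1594323) = 13

The recursion tree depth is log_3(1594323) = 13. At each level, the problem size is divided by 3, so it takes 13 divisions to reduce to a base case of size 1. The algorithm makes 3 recursive calls at each level.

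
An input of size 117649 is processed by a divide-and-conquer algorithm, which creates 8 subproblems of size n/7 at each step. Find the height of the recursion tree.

For divide and conquer with division factor 7:

Problem sizes at each level:
Level 0: 117649
Level 1: 16807
Level 2: 2401
Level 3: 343
Level 4: 49
Level 5: 7
Level 6: 1

The root is level 0 and the size-1 base case is level 6 (the tree spans levels 0 through 6, i.e. 7 levels counting the root), so the depth is the number of divisions: log_7(117649) = 6

The recursion tree depth is log_7(117649) = 6. At each level, the problem size is divided by 7, so it takes 6 divisions to reduce to a base case of size 1. The algorithm makes 8 recursive calls at each level.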